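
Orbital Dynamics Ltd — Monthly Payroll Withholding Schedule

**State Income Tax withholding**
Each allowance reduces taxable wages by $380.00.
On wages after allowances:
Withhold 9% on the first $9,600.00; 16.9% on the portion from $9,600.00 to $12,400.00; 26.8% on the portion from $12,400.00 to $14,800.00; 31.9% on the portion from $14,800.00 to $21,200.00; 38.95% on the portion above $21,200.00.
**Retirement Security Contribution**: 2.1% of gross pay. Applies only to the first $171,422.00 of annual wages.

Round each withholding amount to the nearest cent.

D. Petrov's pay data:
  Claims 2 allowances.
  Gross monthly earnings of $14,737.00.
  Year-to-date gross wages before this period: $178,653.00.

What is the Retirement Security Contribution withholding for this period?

$0.00

Retirement Security Contribution: YTD $178,653.00 ≥ cap $171,422.00 → $0.00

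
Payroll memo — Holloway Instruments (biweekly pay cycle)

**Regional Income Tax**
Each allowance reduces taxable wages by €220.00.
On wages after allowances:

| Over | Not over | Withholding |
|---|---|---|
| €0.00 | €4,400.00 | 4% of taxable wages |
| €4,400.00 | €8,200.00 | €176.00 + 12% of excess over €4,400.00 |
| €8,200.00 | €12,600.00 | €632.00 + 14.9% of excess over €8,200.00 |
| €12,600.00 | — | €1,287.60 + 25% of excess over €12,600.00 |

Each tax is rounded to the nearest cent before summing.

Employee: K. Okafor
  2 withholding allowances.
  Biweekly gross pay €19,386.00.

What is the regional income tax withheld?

€2,874.10

Regional Income Tax: taxable = €19,386.00 − 2×€220.00 = €18,946.00
  €1,287.60 + 25% × (€18,946.00 − €12,600.00) = €1,287.60 + 25% × €6,346.00 = €2,874.10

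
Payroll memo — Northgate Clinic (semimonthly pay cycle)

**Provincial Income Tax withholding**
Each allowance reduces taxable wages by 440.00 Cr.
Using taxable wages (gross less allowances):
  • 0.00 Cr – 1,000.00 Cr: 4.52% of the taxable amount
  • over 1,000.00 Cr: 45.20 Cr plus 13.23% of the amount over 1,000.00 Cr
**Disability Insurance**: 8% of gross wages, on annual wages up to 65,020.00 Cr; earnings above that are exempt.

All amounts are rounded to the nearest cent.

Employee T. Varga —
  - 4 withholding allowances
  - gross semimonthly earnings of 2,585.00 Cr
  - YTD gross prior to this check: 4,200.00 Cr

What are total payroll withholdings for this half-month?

244.09 Cr

Provincial Income Tax: taxable = 2,585.00 Cr − 4×440.00 Cr = 825.00 Cr
  4.52% × 825.00 Cr = 37.29 Cr
Disability Insurance: 8% × 2,585.00 Cr = 206.80 Cr
Total: 37.29 Cr + 206.80 Cr = 244.09 Cr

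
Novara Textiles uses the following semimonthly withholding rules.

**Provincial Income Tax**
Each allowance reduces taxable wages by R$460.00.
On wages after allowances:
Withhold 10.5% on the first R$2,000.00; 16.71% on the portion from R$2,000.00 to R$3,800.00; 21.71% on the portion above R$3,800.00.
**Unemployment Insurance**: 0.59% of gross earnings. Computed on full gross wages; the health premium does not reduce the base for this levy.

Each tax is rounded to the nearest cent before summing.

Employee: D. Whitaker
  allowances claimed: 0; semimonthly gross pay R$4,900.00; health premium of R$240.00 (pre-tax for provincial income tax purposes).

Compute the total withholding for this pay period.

Provincial Income Tax: taxable = R$4,900.00 − R$240.00 = R$4,660.00
  R$510.78 + 21.71% × (R$4,660.00 − R$3,800.00) = R$510.78 + 21.71% × R$860.00 = R$697.49
Unemployment Insurance: 0.59% × R$4,900.00 = R$28.91
Total: R$697.49 + R$28.91 = R$726.40

R$726.40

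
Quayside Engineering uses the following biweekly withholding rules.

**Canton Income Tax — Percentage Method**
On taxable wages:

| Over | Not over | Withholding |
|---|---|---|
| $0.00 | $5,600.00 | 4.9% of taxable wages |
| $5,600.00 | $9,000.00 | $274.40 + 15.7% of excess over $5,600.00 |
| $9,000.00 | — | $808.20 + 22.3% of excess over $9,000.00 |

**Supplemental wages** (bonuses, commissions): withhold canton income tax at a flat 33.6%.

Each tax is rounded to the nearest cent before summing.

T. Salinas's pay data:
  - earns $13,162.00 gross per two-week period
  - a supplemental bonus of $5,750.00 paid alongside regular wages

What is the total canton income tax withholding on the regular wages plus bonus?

$3,668.33

Canton Income Tax: taxable = $13,162.00
  $808.20 + 22.3% × ($13,162.00 − $9,000.00) = $808.20 + 22.3% × $4,162.00 = $1,736.33
Supplemental (33.6% flat on bonus): 33.6% × $5,750.00 = $1,932.00
Total canton income tax: $1,736.33 + $1,932.00 = $3,668.33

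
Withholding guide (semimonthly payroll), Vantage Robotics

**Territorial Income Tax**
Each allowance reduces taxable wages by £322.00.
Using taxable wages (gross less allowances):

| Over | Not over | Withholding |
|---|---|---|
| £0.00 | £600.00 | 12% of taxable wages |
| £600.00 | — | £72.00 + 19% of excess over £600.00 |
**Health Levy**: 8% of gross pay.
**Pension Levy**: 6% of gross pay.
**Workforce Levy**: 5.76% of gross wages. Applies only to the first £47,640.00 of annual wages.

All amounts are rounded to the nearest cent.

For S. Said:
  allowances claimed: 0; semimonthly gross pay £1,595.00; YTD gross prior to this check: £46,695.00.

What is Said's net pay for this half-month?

£1,056.22

Territorial Income Tax: taxable = £1,595.00
  £72.00 + 19% × (£1,595.00 − £600.00) = £72.00 + 19% × £995.00 = £261.05
Health Levy: 8% × £1,595.00 = £127.60
Pension Levy: 6% × £1,595.00 = £95.70
Workforce Levy: cap £47,640.00 − YTD £46,695.00 = £945.00 subject; 5.76% × £945.00 = £54.43
Total withheld: £261.05 + £127.60 + £95.70 + £54.43 = £538.78
Net pay: £1,595.00 − £538.78 = £1,056.22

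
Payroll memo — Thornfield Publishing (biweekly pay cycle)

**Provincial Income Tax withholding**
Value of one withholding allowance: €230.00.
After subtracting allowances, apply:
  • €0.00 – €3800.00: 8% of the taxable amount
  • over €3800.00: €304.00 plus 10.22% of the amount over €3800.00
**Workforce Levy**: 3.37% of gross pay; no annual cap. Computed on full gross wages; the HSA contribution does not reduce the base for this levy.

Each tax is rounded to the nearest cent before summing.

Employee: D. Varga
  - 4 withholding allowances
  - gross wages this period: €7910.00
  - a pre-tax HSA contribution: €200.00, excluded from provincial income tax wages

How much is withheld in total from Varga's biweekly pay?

€876.15

Provincial Income Tax: taxable = €7910.00 − €200.00 − 4×€230.00 = €6790.00
  €304.00 + 10.22% × (€6790.00 − €3800.00) = €304.00 + 10.22% × €2990.00 = €609.58
Workforce Levy: 3.37% × €7910.00 = €266.57
Total: €609.58 + €266.57 = €876.15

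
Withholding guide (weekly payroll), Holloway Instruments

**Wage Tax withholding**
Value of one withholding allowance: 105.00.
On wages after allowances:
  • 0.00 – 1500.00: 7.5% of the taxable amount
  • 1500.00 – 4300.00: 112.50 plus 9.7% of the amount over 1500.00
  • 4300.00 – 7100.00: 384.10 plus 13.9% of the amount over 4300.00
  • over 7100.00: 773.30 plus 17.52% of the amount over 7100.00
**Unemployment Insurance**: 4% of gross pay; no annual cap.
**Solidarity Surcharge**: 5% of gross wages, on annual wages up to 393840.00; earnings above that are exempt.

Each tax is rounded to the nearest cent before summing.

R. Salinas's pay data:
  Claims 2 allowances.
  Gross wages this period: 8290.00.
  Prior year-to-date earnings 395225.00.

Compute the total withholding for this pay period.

1276.60

Wage Tax: taxable = 8290.00 − 2×105.00 = 8080.00
  773.30 + 17.52% × (8080.00 − 7100.00) = 773.30 + 17.52% × 980.00 = 945.00
Unemployment Insurance: 4% × 8290.00 = 331.60
Solidarity Surcharge: YTD 395225.00 ≥ cap 393840.00 → 0.00
Total: 945.00 + 331.60 + 0.00 = 1276.60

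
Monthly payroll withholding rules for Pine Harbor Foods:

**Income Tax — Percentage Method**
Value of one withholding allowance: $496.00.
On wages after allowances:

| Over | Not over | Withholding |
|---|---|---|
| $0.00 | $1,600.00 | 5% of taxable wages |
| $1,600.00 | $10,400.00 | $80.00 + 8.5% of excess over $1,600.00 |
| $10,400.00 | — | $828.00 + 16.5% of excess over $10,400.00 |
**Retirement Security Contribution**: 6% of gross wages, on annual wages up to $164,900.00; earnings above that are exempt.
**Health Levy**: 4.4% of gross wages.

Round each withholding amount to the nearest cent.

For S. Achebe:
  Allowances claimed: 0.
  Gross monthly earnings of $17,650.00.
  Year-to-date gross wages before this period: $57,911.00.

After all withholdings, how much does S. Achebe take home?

Income Tax: taxable = $17,650.00
  $828.00 + 16.5% × ($17,650.00 − $10,400.00) = $828.00 + 16.5% × $7,250.00 = $2,024.25
Retirement Security Contribution: 6% × $17,650.00 = $1,059.00
Health Levy: 4.4% × $17,650.00 = $776.60
Total withheld: $2,024.25 + $1,059.00 + $776.60 = $3,859.85
Net pay: $17,650.00 − $3,859.85 = $13,790.15

$13,790.15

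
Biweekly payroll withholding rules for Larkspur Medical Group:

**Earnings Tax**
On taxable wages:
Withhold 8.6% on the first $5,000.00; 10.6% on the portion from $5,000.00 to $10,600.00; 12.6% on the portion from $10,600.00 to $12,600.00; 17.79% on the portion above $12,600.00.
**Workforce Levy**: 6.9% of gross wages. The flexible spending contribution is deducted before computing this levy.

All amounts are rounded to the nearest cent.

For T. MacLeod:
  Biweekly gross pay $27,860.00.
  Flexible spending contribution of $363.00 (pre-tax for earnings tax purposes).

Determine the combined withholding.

Earnings Tax: taxable = $27,860.00 − $363.00 = $27,497.00
  $1,275.60 + 17.79% × ($27,497.00 − $12,600.00) = $1,275.60 + 17.79% × $14,897.00 = $3,925.78
Workforce Levy: 6.9% × $27,497.00 = $1,897.29
Total: $3,925.78 + $1,897.29 = $5,823.07

$5,823.07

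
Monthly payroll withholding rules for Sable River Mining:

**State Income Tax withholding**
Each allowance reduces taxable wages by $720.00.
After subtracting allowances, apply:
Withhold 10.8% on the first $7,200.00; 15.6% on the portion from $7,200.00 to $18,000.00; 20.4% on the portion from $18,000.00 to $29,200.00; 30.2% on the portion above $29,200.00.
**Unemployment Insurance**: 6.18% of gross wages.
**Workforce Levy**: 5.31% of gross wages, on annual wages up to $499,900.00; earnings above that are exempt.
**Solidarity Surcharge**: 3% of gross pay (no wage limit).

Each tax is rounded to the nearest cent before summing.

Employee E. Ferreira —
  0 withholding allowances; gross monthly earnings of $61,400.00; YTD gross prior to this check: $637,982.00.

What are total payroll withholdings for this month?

$20,108.12

State Income Tax: taxable = $61,400.00
  $4,747.20 + 30.2% × ($61,400.00 − $29,200.00) = $4,747.20 + 30.2% × $32,200.00 = $14,471.60
Unemployment Insurance: 6.18% × $61,400.00 = $3,794.52
Workforce Levy: YTD $637,982.00 ≥ cap $499,900.00 → $0.00
Solidarity Surcharge: 3% × $61,400.00 = $1,842.00
Total: $14,471.60 + $3,794.52 + $0.00 + $1,842.00 = $20,108.12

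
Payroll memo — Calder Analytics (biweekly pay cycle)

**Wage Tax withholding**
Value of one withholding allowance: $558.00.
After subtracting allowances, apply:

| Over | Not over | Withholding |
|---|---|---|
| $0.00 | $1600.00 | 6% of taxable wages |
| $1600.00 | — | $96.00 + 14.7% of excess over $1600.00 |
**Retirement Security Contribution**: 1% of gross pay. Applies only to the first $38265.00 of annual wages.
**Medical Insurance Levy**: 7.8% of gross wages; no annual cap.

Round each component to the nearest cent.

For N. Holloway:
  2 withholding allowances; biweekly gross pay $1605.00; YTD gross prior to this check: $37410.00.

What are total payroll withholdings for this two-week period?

Wage Tax: taxable = $1605.00 − 2×$558.00 = $489.00
  6% × $489.00 = $29.34
Retirement Security Contribution: cap $38265.00 − YTD $37410.00 = $855.00 subject; 1% × $855.00 = $8.55
Medical Insurance Levy: 7.8% × $1605.00 = $125.19
Total: $29.34 + $8.55 + $125.19 = $163.08

$163.08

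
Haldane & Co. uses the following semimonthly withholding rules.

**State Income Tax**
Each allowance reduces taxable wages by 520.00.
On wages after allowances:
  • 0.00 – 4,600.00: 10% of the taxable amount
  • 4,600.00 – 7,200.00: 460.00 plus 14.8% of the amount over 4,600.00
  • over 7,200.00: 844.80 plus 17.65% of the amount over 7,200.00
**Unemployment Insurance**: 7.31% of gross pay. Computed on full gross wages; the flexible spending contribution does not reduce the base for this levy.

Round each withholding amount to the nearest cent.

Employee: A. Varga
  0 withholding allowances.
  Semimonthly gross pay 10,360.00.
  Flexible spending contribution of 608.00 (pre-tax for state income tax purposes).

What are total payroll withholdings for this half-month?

2,052.55

State Income Tax: taxable = 10,360.00 − 608.00 = 9,752.00
  844.80 + 17.65% × (9,752.00 − 7,200.00) = 844.80 + 17.65% × 2,552.00 = 1,295.23
Unemployment Insurance: 7.31% × 10,360.00 = 757.32
Total: 1,295.23 + 757.32 = 2,052.55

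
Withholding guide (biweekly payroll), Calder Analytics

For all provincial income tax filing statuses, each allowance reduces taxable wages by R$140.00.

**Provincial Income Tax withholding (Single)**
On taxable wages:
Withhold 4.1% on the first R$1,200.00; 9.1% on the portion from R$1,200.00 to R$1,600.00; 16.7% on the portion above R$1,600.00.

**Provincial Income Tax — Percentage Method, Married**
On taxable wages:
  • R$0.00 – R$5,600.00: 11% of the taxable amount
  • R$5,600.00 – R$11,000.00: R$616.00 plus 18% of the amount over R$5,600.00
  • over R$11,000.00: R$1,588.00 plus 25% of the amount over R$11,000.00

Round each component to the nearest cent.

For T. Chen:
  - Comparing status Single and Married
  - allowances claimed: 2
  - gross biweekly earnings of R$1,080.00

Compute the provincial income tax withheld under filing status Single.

Provincial Income Tax (Single): taxable = R$1,080.00 − 2×R$140.00 = R$800.00
  4.1% × R$800.00 = R$32.80

R$32.80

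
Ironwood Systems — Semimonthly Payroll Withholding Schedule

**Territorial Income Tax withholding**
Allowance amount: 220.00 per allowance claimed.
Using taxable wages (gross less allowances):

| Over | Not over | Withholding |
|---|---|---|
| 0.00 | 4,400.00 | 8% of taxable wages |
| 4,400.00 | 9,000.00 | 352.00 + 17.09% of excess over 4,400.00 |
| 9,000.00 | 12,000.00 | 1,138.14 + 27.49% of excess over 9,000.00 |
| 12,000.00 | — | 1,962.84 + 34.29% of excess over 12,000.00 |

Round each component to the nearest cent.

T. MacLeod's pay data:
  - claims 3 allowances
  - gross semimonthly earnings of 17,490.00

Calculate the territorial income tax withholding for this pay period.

3,619.05

Territorial Income Tax: taxable = 17,490.00 − 3×220.00 = 16,830.00
  1,962.84 + 34.29% × (16,830.00 − 12,000.00) = 1,962.84 + 34.29% × 4,830.00 = 3,619.05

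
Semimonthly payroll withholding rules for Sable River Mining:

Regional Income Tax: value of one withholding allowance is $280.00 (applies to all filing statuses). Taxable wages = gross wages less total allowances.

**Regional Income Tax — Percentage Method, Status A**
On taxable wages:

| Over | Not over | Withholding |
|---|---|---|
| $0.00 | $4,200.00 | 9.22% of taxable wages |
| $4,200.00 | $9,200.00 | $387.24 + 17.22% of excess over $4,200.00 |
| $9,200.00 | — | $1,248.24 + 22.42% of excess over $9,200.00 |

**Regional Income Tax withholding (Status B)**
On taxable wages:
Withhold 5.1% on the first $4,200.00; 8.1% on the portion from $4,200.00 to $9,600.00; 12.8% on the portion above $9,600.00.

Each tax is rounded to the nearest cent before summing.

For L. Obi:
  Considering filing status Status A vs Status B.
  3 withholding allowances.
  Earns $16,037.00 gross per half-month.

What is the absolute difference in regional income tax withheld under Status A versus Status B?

Regional Income Tax (Status A): taxable = $16,037.00 − 3×$280.00 = $15,197.00
  $1,248.24 + 22.42% × ($15,197.00 − $9,200.00) = $1,248.24 + 22.42% × $5,997.00 = $2,592.77
Regional Income Tax (Status B): taxable = $16,037.00 − 3×$280.00 = $15,197.00
  $651.60 + 12.8% × ($15,197.00 − $9,600.00) = $651.60 + 12.8% × $5,597.00 = $1,368.02
Difference: |$2,592.77 − $1,368.02| = $1,224.75 (higher under Status A)

$1,224.75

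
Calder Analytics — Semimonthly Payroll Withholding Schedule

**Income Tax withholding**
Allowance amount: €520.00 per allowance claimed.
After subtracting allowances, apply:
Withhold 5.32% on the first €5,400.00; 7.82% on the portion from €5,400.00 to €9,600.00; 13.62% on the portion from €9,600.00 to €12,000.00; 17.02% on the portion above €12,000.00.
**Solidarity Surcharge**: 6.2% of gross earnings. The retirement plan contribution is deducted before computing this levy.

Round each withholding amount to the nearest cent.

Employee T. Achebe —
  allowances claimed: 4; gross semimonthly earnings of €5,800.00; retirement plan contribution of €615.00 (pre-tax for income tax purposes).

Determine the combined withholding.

Income Tax: taxable = €5,800.00 − €615.00 − 4×€520.00 = €3,105.00
  5.32% × €3,105.00 = €165.19
Solidarity Surcharge: 6.2% × €5,185.00 = €321.47
Total: €165.19 + €321.47 = €486.66

€486.66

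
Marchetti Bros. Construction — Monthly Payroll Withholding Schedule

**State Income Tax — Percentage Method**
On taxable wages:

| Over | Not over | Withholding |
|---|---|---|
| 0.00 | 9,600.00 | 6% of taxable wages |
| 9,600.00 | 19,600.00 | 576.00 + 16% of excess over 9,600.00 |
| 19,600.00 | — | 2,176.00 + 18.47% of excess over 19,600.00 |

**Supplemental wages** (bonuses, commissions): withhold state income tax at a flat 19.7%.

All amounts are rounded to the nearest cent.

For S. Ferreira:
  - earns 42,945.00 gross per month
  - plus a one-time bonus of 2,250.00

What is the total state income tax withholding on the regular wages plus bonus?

State Income Tax: taxable = 42,945.00
  2,176.00 + 18.47% × (42,945.00 − 19,600.00) = 2,176.00 + 18.47% × 23,345.00 = 6,487.82
Supplemental (19.7% flat on bonus): 19.7% × 2,250.00 = 443.25
Total state income tax: 6,487.82 + 443.25 = 6,931.07

6,931.07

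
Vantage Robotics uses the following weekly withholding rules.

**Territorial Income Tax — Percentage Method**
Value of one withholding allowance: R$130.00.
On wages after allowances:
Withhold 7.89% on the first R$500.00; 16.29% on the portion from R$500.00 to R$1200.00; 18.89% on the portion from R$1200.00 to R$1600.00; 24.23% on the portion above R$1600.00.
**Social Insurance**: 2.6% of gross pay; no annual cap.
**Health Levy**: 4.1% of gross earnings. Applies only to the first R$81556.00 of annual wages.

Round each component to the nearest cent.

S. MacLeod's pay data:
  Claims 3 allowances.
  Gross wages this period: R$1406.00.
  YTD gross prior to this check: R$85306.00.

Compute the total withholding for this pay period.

R$160.07

Territorial Income Tax: taxable = R$1406.00 − 3×R$130.00 = R$1016.00
  R$39.45 + 16.29% × (R$1016.00 − R$500.00) = R$39.45 + 16.29% × R$516.00 = R$123.51
Social Insurance: 2.6% × R$1406.00 = R$36.56
Health Levy: YTD R$85306.00 ≥ cap R$81556.00 → R$0.00
Total: R$123.51 + R$36.56 + R$0.00 = R$160.07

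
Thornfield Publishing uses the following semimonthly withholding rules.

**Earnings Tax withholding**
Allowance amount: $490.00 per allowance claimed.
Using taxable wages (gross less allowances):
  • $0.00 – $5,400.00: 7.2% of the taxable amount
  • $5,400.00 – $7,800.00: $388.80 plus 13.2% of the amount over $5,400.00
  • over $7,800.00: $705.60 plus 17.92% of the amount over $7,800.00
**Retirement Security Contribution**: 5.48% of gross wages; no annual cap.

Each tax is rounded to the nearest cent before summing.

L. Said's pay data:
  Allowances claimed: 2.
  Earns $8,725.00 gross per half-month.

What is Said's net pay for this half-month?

$7,548.53

Earnings Tax: taxable = $8,725.00 − 2×$490.00 = $7,745.00
  $388.80 + 13.2% × ($7,745.00 − $5,400.00) = $388.80 + 13.2% × $2,345.00 = $698.34
Retirement Security Contribution: 5.48% × $8,725.00 = $478.13
Total withheld: $698.34 + $478.13 = $1,176.47
Net pay: $8,725.00 − $1,176.47 = $7,548.53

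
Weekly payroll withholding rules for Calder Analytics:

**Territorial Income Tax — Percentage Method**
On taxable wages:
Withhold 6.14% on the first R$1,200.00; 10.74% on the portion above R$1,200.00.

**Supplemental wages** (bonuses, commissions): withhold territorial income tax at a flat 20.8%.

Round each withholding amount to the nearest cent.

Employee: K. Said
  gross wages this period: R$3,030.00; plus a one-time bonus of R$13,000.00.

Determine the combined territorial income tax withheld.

R$2,974.22

Territorial Income Tax: taxable = R$3,030.00
  R$73.68 + 10.74% × (R$3,030.00 − R$1,200.00) = R$73.68 + 10.74% × R$1,830.00 = R$270.22
Supplemental (20.8% flat on bonus): 20.8% × R$13,000.00 = R$2,704.00
Total territorial income tax: R$270.22 + R$2,704.00 = R$2,974.22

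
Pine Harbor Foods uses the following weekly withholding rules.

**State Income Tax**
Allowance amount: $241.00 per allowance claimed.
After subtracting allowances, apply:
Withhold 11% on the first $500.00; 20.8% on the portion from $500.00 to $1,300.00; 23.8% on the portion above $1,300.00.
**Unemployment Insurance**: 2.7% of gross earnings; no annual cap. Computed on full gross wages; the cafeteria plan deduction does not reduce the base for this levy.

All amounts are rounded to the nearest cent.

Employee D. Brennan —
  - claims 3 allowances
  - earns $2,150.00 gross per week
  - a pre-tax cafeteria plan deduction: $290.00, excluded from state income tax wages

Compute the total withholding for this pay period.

$245.55

State Income Tax: taxable = $2,150.00 − $290.00 − 3×$241.00 = $1,137.00
  $55.00 + 20.8% × ($1,137.00 − $500.00) = $55.00 + 20.8% × $637.00 = $187.50
Unemployment Insurance: 2.7% × $2,150.00 = $58.05
Total: $187.50 + $58.05 = $245.55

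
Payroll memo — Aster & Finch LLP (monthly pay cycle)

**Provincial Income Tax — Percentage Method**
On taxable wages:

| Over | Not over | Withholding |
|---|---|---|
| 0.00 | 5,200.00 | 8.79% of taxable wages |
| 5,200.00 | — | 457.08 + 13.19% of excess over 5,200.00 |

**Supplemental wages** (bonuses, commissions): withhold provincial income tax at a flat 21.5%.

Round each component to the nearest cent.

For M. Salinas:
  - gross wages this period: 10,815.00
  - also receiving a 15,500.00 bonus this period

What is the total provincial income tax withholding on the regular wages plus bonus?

Provincial Income Tax: taxable = 10,815.00
  457.08 + 13.19% × (10,815.00 − 5,200.00) = 457.08 + 13.19% × 5,615.00 = 1,197.70
Supplemental (21.5% flat on bonus): 21.5% × 15,500.00 = 3,332.50
Total provincial income tax: 1,197.70 + 3,332.50 = 4,530.20

4,530.20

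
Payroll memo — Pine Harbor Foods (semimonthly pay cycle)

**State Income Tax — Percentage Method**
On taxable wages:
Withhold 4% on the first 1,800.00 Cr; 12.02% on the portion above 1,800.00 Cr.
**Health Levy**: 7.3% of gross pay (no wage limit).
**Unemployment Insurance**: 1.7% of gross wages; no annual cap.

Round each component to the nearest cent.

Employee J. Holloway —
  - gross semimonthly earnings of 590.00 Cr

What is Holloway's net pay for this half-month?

513.30 Cr

State Income Tax: taxable = 590.00 Cr
  4% × 590.00 Cr = 23.60 Cr
Health Levy: 7.3% × 590.00 Cr = 43.07 Cr
Unemployment Insurance: 1.7% × 590.00 Cr = 10.03 Cr
Total withheld: 23.60 Cr + 43.07 Cr + 10.03 Cr = 76.70 Cr
Net pay: 590.00 Cr − 76.70 Cr = 513.30 Cr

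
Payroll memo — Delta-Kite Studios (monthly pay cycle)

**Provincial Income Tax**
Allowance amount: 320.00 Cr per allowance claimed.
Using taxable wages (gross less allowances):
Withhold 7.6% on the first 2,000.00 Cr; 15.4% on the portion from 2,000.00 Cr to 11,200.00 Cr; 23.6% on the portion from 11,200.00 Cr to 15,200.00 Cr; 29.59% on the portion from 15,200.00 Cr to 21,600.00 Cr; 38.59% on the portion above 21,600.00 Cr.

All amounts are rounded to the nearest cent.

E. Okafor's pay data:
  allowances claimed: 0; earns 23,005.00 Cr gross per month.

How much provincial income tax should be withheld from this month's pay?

Provincial Income Tax: taxable = 23,005.00 Cr
  4,406.56 Cr + 38.59% × (23,005.00 Cr − 21,600.00 Cr) = 4,406.56 Cr + 38.59% × 1,405.00 Cr = 4,948.75 Cr

4,948.75 Cr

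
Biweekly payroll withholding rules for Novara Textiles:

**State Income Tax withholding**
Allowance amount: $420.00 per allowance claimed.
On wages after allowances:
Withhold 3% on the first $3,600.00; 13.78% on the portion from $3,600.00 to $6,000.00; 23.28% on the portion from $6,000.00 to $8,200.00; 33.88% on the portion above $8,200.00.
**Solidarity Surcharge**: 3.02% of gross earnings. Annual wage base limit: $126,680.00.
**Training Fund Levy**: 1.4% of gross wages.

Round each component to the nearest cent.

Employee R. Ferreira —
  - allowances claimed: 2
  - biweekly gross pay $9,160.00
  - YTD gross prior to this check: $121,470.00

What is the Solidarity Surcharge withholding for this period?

$157.34

Solidarity Surcharge: cap $126,680.00 − YTD $121,470.00 = $5,210.00 subject; 3.02% × $5,210.00 = $157.34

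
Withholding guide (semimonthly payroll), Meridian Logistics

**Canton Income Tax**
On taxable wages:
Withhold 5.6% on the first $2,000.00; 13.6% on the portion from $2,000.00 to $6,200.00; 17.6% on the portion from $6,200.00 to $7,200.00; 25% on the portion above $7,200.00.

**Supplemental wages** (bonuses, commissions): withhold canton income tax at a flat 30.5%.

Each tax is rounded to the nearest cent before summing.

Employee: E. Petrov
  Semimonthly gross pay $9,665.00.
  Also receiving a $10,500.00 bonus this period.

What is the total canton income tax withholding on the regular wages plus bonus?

Canton Income Tax: taxable = $9,665.00
  $859.20 + 25% × ($9,665.00 − $7,200.00) = $859.20 + 25% × $2,465.00 = $1,475.45
Supplemental (30.5% flat on bonus): 30.5% × $10,500.00 = $3,202.50
Total canton income tax: $1,475.45 + $3,202.50 = $4,677.95

$4,677.95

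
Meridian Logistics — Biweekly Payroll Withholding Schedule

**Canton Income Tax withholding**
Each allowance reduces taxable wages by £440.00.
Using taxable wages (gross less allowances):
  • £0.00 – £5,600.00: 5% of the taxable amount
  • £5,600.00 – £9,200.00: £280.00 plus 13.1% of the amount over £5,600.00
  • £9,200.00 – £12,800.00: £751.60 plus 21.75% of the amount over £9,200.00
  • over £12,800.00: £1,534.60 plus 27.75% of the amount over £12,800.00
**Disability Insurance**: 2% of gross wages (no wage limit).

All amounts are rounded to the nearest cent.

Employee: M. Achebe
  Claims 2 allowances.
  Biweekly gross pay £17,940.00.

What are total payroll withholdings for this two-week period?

£3,075.55

Canton Income Tax: taxable = £17,940.00 − 2×£440.00 = £17,060.00
  £1,534.60 + 27.75% × (£17,060.00 − £12,800.00) = £1,534.60 + 27.75% × £4,260.00 = £2,716.75
Disability Insurance: 2% × £17,940.00 = £358.80
Total: £2,716.75 + £358.80 = £3,075.55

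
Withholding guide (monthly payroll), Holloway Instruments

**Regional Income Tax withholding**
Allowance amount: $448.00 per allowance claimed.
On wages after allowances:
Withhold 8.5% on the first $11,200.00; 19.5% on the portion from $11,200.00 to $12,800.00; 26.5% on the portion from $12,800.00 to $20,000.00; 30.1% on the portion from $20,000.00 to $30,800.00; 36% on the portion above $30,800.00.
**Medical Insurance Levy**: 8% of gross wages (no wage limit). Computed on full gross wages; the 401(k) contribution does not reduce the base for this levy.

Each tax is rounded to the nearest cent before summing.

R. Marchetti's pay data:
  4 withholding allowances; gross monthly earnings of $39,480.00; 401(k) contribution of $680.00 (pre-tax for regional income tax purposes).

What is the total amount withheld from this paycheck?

$11,816.08

Regional Income Tax: taxable = $39,480.00 − $680.00 − 4×$448.00 = $37,008.00
  $6,422.80 + 36% × ($37,008.00 − $30,800.00) = $6,422.80 + 36% × $6,208.00 = $8,657.68
Medical Insurance Levy: 8% × $39,480.00 = $3,158.40
Total: $8,657.68 + $3,158.40 = $11,816.08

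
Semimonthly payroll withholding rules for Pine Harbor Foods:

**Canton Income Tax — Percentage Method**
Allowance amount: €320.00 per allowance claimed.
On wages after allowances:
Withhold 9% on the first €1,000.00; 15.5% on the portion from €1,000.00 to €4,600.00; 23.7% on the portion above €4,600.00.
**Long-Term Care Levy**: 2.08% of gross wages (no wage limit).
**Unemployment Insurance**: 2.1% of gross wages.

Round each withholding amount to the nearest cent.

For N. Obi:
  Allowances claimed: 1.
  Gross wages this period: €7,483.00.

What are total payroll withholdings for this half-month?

€1,568.22

Canton Income Tax: taxable = €7,483.00 − 1×€320.00 = €7,163.00
  €648.00 + 23.7% × (€7,163.00 − €4,600.00) = €648.00 + 23.7% × €2,563.00 = €1,255.43
Long-Term Care Levy: 2.08% × €7,483.00 = €155.65
Unemployment Insurance: 2.1% × €7,483.00 = €157.14
Total: €1,255.43 + €155.65 + €157.14 = €1,568.22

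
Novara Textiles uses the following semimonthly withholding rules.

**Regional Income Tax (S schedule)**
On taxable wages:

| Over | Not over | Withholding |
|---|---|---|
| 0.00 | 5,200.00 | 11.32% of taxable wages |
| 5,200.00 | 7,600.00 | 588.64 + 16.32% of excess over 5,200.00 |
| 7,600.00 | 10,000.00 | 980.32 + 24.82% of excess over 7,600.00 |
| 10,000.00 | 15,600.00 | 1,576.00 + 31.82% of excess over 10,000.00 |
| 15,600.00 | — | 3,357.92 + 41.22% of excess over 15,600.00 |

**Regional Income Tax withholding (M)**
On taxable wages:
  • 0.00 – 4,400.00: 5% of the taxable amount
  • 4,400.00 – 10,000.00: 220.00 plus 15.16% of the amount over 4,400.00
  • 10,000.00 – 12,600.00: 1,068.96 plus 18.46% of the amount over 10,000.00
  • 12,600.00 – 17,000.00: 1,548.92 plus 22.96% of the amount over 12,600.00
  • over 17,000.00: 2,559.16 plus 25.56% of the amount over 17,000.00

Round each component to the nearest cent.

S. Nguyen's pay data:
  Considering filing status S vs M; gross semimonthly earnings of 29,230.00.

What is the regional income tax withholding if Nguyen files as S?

Regional Income Tax (S): taxable = 29,230.00
  3,357.92 + 41.22% × (29,230.00 − 15,600.00) = 3,357.92 + 41.22% × 13,630.00 = 8,976.21

8,976.21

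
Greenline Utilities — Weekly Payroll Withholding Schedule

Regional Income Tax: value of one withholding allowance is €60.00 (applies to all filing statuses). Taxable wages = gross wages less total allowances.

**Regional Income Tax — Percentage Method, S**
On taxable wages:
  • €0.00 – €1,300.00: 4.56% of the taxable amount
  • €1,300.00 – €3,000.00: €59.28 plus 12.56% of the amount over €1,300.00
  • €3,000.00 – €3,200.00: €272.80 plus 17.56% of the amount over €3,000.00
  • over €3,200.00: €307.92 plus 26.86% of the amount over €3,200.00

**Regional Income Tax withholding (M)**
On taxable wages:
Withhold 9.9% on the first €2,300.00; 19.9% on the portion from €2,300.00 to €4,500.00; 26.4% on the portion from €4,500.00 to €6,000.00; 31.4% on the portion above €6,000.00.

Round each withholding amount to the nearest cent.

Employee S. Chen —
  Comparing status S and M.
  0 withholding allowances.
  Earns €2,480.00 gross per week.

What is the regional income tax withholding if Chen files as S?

Regional Income Tax (S): taxable = €2,480.00
  €59.28 + 12.56% × (€2,480.00 − €1,300.00) = €59.28 + 12.56% × €1,180.00 = €207.49

€207.49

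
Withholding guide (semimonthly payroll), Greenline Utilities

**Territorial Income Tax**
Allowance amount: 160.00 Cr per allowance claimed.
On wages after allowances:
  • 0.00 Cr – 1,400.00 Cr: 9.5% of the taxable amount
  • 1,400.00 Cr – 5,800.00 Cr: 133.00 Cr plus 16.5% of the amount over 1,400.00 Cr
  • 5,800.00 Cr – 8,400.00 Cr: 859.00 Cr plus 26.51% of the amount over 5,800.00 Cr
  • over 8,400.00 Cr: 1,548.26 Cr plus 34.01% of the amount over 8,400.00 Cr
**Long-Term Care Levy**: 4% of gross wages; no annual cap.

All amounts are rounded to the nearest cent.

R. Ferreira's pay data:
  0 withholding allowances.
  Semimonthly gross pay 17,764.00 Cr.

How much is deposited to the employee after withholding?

Territorial Income Tax: taxable = 17,764.00 Cr
  1,548.26 Cr + 34.01% × (17,764.00 Cr − 8,400.00 Cr) = 1,548.26 Cr + 34.01% × 9,364.00 Cr = 4,732.96 Cr
Long-Term Care Levy: 4% × 17,764.00 Cr = 710.56 Cr
Total withheld: 4,732.96 Cr + 710.56 Cr = 5,443.52 Cr
Net pay: 17,764.00 Cr − 5,443.52 Cr = 12,320.48 Cr

12,320.48 Cr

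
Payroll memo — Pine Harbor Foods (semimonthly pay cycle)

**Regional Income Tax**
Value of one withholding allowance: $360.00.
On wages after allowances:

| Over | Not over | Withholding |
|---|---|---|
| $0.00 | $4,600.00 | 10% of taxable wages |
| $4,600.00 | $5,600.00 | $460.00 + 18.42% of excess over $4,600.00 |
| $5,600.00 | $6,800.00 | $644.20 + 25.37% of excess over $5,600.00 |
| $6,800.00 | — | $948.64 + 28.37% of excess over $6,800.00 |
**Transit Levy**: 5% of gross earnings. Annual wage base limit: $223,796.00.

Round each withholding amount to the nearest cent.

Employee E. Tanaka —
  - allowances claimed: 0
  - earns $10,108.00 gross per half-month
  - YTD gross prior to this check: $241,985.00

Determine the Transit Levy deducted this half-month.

$0.00

Transit Levy: YTD $241,985.00 ≥ cap $223,796.00 → $0.00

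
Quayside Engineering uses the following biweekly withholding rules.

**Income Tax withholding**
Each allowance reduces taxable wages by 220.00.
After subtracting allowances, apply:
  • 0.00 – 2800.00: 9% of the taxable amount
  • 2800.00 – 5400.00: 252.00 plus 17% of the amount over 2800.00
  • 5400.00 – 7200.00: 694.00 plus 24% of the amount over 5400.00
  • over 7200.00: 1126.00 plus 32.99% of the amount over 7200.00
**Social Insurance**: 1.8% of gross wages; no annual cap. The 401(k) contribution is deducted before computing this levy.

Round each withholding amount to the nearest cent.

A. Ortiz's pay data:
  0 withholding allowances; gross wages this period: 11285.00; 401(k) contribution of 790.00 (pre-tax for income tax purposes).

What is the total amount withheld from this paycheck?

Income Tax: taxable = 11285.00 − 790.00 = 10495.00
  1126.00 + 32.99% × (10495.00 − 7200.00) = 1126.00 + 32.99% × 3295.00 = 2213.02
Social Insurance: 1.8% × 10495.00 = 188.91
Total: 2213.02 + 188.91 = 2401.93

2401.93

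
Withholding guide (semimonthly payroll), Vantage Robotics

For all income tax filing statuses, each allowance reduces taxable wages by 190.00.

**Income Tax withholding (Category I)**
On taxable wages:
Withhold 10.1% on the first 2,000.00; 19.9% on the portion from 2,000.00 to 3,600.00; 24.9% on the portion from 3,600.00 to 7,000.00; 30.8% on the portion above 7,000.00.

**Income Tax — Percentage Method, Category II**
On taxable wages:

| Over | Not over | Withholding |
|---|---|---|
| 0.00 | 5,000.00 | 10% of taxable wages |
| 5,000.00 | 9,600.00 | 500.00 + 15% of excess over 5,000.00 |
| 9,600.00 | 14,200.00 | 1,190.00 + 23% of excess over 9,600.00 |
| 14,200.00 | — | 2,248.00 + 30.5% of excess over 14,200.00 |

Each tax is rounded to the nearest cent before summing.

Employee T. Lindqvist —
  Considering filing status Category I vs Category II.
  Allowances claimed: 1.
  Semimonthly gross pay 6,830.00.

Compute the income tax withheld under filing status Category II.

746.00

Income Tax (Category II): taxable = 6,830.00 − 1×190.00 = 6,640.00
  500.00 + 15% × (6,640.00 − 5,000.00) = 500.00 + 15% × 1,640.00 = 746.00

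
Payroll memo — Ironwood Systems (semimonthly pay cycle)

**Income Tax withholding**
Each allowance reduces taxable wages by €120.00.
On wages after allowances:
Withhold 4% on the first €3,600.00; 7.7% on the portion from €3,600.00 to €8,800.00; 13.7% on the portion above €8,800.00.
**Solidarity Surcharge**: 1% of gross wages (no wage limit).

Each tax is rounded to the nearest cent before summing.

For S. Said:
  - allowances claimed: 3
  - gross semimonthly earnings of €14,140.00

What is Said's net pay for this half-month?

Income Tax: taxable = €14,140.00 − 3×€120.00 = €13,780.00
  €544.40 + 13.7% × (€13,780.00 − €8,800.00) = €544.40 + 13.7% × €4,980.00 = €1,226.66
Solidarity Surcharge: 1% × €14,140.00 = €141.40
Total withheld: €1,226.66 + €141.40 = €1,368.06
Net pay: €14,140.00 − €1,368.06 = €12,771.94

€12,771.94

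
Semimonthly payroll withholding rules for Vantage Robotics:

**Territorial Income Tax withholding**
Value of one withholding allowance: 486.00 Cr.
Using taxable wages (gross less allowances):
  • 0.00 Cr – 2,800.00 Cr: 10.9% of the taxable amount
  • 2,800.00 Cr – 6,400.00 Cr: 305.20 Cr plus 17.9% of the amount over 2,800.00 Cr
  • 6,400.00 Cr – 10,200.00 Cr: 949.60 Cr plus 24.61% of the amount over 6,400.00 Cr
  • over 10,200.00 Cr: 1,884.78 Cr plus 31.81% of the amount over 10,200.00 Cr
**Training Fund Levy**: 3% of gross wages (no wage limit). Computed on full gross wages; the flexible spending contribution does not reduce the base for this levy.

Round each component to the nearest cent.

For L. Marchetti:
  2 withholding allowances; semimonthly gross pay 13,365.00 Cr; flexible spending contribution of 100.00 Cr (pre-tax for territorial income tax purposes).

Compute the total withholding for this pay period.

Territorial Income Tax: taxable = 13,365.00 Cr − 100.00 Cr − 2×486.00 Cr = 12,293.00 Cr
  1,884.78 Cr + 31.81% × (12,293.00 Cr − 10,200.00 Cr) = 1,884.78 Cr + 31.81% × 2,093.00 Cr = 2,550.56 Cr
Training Fund Levy: 3% × 13,365.00 Cr = 400.95 Cr
Total: 2,550.56 Cr + 400.95 Cr = 2,951.51 Cr

2,951.51 Cr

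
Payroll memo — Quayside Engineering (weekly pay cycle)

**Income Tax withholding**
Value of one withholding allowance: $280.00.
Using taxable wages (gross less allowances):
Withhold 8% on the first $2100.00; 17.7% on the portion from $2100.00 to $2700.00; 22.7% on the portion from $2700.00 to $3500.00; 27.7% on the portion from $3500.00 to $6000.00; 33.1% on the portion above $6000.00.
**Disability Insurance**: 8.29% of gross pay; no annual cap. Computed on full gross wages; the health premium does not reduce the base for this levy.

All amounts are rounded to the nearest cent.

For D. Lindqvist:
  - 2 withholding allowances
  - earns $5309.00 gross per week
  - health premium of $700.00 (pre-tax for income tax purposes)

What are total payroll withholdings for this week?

$1047.99

Income Tax: taxable = $5309.00 − $700.00 − 2×$280.00 = $4049.00
  $455.80 + 27.7% × ($4049.00 − $3500.00) = $455.80 + 27.7% × $549.00 = $607.87
Disability Insurance: 8.29% × $5309.00 = $440.12
Total: $607.87 + $440.12 = $1047.99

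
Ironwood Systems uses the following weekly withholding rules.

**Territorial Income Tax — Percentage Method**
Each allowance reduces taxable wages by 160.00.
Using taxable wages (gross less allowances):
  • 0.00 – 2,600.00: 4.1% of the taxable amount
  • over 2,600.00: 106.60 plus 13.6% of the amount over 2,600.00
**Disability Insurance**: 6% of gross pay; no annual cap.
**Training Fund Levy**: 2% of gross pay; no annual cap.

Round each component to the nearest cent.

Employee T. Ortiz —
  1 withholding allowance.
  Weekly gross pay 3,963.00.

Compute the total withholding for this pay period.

587.25

Territorial Income Tax: taxable = 3,963.00 − 1×160.00 = 3,803.00
  106.60 + 13.6% × (3,803.00 − 2,600.00) = 106.60 + 13.6% × 1,203.00 = 270.21
Disability Insurance: 6% × 3,963.00 = 237.78
Training Fund Levy: 2% × 3,963.00 = 79.26
Total: 270.21 + 237.78 + 79.26 = 587.25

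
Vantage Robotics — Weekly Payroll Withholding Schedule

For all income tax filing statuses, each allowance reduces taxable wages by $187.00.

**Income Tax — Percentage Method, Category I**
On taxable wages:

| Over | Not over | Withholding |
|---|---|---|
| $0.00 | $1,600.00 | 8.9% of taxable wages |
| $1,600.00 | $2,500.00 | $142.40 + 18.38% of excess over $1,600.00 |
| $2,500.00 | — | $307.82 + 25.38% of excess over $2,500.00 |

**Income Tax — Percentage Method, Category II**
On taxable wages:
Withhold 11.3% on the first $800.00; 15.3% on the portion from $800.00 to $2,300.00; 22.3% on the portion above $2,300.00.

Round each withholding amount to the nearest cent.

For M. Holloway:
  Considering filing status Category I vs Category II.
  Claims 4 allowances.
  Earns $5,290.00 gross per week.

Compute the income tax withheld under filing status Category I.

Income Tax (Category I): taxable = $5,290.00 − 4×$187.00 = $4,542.00
  $307.82 + 25.38% × ($4,542.00 − $2,500.00) = $307.82 + 25.38% × $2,042.00 = $826.08

$826.08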